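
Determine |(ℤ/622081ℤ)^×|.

532224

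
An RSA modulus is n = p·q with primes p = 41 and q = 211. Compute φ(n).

8400

φ(8651) = 8651 · (1 − 1/41) · (1 − 1/211)
       = 8651 · 8400/8651 = 8400.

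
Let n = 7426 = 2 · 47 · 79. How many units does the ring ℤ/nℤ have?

3588

φ(7426) = 7426 · (1 − 1/2) · (1 − 1/47) · (1 − 1/79)
       = 7426 · 3588/7426 = 3588.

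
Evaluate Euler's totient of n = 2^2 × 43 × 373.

φ(64156) = 64156 · (1 − 1/2) · (1 − 1/43) · (1 − 1/373)
       = 64156 · 15624/32078 = 31248.

31248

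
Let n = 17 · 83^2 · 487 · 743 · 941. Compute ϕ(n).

φ(39876084216053) = 39876084216053 · (1 − 1/17) · (1 − 1/83) · (1 − 1/487) · (1 − 1/743) · (1 − 1/941)
       = 39876084216053 · 444735567360/480434749591 = 36913052090880.

36913052090880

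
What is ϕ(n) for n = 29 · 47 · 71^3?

φ(29) = 29 − 1 = 28.
φ(47) = 47 − 1 = 46.
φ(71^3) = 71^2·(71−1) = 5041·70 = 352870.
φ(487832693) = 28 × 46 × 352870 = 454496560.

454496560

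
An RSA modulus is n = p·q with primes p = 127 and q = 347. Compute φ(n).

43596

φ(127) = 127 − 1 = 126.
φ(347) = 347 − 1 = 346.
Multiply: 126 · 346 = 43596.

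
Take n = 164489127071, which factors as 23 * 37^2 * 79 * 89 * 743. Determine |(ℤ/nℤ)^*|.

149247850752

φ(164489127071) = 164489127071 · (1 − 1/23) · (1 − 1/37) · (1 − 1/79) · (1 − 1/89) · (1 − 1/743)
       = 164489127071 · 4033725696/4445652083 = 149247850752.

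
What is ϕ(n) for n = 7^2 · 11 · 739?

309960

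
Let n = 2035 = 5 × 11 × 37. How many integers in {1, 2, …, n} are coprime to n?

1440

φ(5) = 5 − 1 = 4.
φ(11) = 11 − 1 = 10.
φ(37) = 37 − 1 = 36.
Since φ is multiplicative, φ(2035) = 4 · 10 · 36 = 1440.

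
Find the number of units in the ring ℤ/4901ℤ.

Prime factorization: 4901 = 13^2 · 29.
φ(13^2) = 13^1·(13−1) = 13·12 = 156.
φ(29) = 29 − 1 = 28.
Multiply: 156 · 28 = 4368.

4368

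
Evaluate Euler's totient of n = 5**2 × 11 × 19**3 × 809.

1050076800

φ(1525956025) = 1525956025 · (1 − 1/5) · (1 − 1/11) · (1 − 1/19) · (1 − 1/809)
       = 1525956025 · 581760/845405 = 1050076800.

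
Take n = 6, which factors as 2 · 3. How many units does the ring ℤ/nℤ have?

φ(6) = 6 · (1 − 1/2) · (1 − 1/3)
       = 6 · 2/6 = 2.

2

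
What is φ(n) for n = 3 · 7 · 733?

8784

φ(3) = 3 − 1 = 2.
φ(7) = 7 − 1 = 6.
φ(733) = 733 − 1 = 732.
φ(15393) = 2 × 6 × 732 = 8784.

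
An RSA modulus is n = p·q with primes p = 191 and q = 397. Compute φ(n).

φ(75827) = 75827 · (1 − 1/191) · (1 − 1/397)
       = 75827 · 75240/75827 = 75240.

75240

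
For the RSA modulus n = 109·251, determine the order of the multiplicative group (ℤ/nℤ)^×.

For distinct primes, φ(pq) = (p−1)(q−1) = 108 × 250 = 27000.

27000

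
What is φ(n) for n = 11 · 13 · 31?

3600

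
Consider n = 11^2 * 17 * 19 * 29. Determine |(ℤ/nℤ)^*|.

887040

φ(1133407) = 1133407 · (1 − 1/11) · (1 − 1/17) · (1 − 1/19) · (1 − 1/29)
       = 1133407 · 80640/103037 = 887040.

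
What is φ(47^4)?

φ(47^4) = 47^3·(47−1) = 103823·46 = 4775858.

4775858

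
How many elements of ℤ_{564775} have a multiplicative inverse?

Factor 564775: 564775 = 5^2 · 19 · 29 · 41.
φ(564775) = 564775 · (1 − 1/5) · (1 − 1/19) · (1 − 1/29) · (1 − 1/41)
       = 564775 · 80640/112955 = 403200.

403200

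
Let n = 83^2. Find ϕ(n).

6806

φ(83^2) = 83^2 − 83^1 = 6889 − 83 = 6806.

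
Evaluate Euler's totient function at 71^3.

φ(357911) = 357911 · (1 − 1/71)
       = 357911 · 70/71 = 352870.

352870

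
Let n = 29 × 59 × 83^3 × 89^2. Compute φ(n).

φ(7749332578997) = 7749332578997 · (1 − 1/29) · (1 − 1/59) · (1 − 1/83) · (1 − 1/89)
       = 7749332578997 · 11718784/12639157 = 7185032564864.

7185032564864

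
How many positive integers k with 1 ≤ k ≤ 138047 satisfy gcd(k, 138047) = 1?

103680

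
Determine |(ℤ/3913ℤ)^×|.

3024

3913 = 7 · 13 · 43.
φ(7) = 7 − 1 = 6.
φ(13) = 13 − 1 = 12.
φ(43) = 43 − 1 = 42.
Multiply: 6 · 12 · 42 = 3024.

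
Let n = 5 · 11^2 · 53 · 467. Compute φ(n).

10662080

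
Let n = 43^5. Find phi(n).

φ(43^5) = 43^4·(43−1) = 3418801·42 = 143589642.

143589642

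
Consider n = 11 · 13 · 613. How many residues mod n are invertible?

φ(87659) = 87659 · (1 − 1/11) · (1 − 1/13) · (1 − 1/613)
       = 87659 · 73440/87659 = 73440.

73440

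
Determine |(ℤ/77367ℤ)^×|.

First factor: 77367 = 3 · 17 · 37 · 41.
φ(3) = 3 − 1 = 2.
φ(17) = 17 − 1 = 16.
φ(37) = 37 − 1 = 36.
φ(41) = 41 − 1 = 40.
Multiply: 2 · 16 · 36 · 40 = 46080.

46080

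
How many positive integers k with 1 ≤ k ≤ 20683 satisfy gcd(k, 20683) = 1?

First factor: 20683 = 13 × 37 × 43.
φ(20683) = 20683 · (1 − 1/13) · (1 − 1/37) · (1 − 1/43)
       = 20683 · 18144/20683 = 18144.

18144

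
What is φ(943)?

880

943 = 23 · 41.
φ(23) = 23 − 1 = 22.
φ(41) = 41 − 1 = 40.
Multiply: 22 · 40 = 880.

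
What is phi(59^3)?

201898

φ(205379) = 205379 · (1 − 1/59)
       = 205379 · 58/59 = 201898.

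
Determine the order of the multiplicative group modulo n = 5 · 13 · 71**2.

238560

φ(327665) = 327665 · (1 − 1/5) · (1 − 1/13) · (1 − 1/71)
       = 327665 · 3360/4615 = 238560.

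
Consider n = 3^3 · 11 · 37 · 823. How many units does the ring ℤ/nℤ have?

φ(3^3) = 3^3 − 3^2 = 27 − 9 = 18.
φ(11) = 11 − 1 = 10.
φ(37) = 37 − 1 = 36.
φ(823) = 823 − 1 = 822.
Since φ is multiplicative, φ(9043947) = 18 · 10 · 36 · 822 = 5326560.

5326560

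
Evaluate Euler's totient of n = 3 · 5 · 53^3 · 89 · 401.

φ(79699068795) = 79699068795 · (1 − 1/3) · (1 − 1/5) · (1 − 1/53) · (1 − 1/89) · (1 − 1/401)
       = 79699068795 · 14643200/28372755 = 41132748800.

41132748800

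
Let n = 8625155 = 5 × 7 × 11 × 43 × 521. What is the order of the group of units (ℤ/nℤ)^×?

φ(5) = 5 − 1 = 4.
φ(7) = 7 − 1 = 6.
φ(11) = 11 − 1 = 10.
φ(43) = 43 − 1 = 42.
φ(521) = 521 − 1 = 520.
φ(8625155) = 4 × 6 × 10 × 42 × 520 = 5241600.

5241600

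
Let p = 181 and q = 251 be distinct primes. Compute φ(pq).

45000

φ(pq) = (p−1)(q−1) = 180 · 250 = 45000.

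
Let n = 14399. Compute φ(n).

10560

First factor: 14399 = 7 · 11**2 · 17.
φ(14399) = 14399 · (1 − 1/7) · (1 − 1/11) · (1 − 1/17)
       = 14399 · 960/1309 = 10560.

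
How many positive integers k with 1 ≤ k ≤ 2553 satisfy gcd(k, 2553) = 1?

1584

Prime factorization: 2553 = 3 * 23 * 37.
φ(3) = 3 − 1 = 2.
φ(23) = 23 − 1 = 22.
φ(37) = 37 − 1 = 36.
Multiply: 2 · 22 · 36 = 1584.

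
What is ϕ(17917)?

15840

Prime factorization: 17917 = 19 · 23 · 41.
φ(17917) = 17917 · (1 − 1/19) · (1 − 1/23) · (1 − 1/41)
       = 17917 · 15840/17917 = 15840.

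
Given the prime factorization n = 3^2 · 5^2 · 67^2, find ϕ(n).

φ(3^2) = 3^2 − 3^1 = 9 − 3 = 6.
φ(5^2) = 5^1·(5−1) = 5·4 = 20.
φ(67^2) = 67^1·(67−1) = 67·66 = 4422.
Since φ is multiplicative, φ(1010025) = 6 · 20 · 4422 = 530640.

530640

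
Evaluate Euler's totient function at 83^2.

φ(6889) = 6889 · (1 − 1/83)
       = 6889 · 82/83 = 6806.

6806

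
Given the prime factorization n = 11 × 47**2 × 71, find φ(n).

1513400

φ(11) = 11 − 1 = 10.
φ(47^2) = 47^2 − 47^1 = 2209 − 47 = 2162.
φ(71) = 71 − 1 = 70.
φ(1725229) = 10 × 2162 × 70 = 1513400.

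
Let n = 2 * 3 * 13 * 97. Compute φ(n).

2304

φ(7566) = 7566 · (1 − 1/2) · (1 − 1/3) · (1 − 1/13) · (1 − 1/97)
       = 7566 · 2304/7566 = 2304.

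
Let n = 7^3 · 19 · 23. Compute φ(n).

116424

φ(7^3) = 7^3 − 7^2 = 343 − 49 = 294.
φ(19) = 19 − 1 = 18.
φ(23) = 23 − 1 = 22.
φ(149891) = 294 × 18 × 22 = 116424.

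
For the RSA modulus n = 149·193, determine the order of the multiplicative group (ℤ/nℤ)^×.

For distinct primes, φ(pq) = (p−1)(q−1) = 148 × 192 = 28416.

28416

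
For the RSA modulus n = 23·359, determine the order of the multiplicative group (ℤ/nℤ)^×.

For distinct primes, φ(pq) = (p−1)(q−1) = 22 × 358 = 7876.

7876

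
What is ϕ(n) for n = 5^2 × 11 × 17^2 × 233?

12620800

φ(18517675) = 18517675 · (1 − 1/5) · (1 − 1/11) · (1 − 1/17) · (1 − 1/233)
       = 18517675 · 148480/217855 = 12620800.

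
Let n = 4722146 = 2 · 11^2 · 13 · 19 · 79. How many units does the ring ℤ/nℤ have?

φ(4722146) = 4722146 · (1 − 1/2) · (1 − 1/11) · (1 − 1/13) · (1 − 1/19) · (1 − 1/79)
       = 4722146 · 168480/429286 = 1853280.

1853280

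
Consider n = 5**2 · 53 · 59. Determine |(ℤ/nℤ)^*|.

φ(78175) = 78175 · (1 − 1/5) · (1 − 1/53) · (1 − 1/59)
       = 78175 · 12064/15635 = 60320.

60320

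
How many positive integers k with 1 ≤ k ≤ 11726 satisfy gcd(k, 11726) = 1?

Factor 11726: 11726 = 2 × 11 × 13 × 41.
φ(11726) = 11726 · (1 − 1/2) · (1 − 1/11) · (1 − 1/13) · (1 − 1/41)
       = 11726 · 4800/11726 = 4800.

4800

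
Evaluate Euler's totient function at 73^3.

φ(389017) = 389017 · (1 − 1/73)
       = 389017 · 72/73 = 383688.

383688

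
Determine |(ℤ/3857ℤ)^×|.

3024

Prime factorization: 3857 = 7 * 19 * 29.
φ(7) = 7 − 1 = 6.
φ(19) = 19 − 1 = 18.
φ(29) = 29 − 1 = 28.
Since φ is multiplicative, φ(3857) = 6 · 18 · 28 = 3024.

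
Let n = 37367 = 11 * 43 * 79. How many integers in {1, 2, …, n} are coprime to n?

φ(37367) = 37367 · (1 − 1/11) · (1 − 1/43) · (1 − 1/79)
       = 37367 · 32760/37367 = 32760.

32760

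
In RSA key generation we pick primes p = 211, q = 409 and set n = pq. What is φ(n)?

φ(pq) = (p−1)(q−1) = 210 · 408 = 85680.

85680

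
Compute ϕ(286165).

203280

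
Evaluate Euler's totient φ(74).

36

Prime factorization: 74 = 2 · 37.
φ(2) = 2 − 1 = 1.
φ(37) = 37 − 1 = 36.
Multiply: 1 · 36 = 36.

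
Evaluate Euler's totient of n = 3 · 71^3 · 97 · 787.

53252317440

φ(81967703487) = 81967703487 · (1 − 1/3) · (1 − 1/71) · (1 − 1/97) · (1 − 1/787)
       = 81967703487 · 10563840/16260207 = 53252317440.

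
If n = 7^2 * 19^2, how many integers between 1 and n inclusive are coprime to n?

14364

φ(7^2) = 7^2 − 7^1 = 49 − 7 = 42.
φ(19^2) = 19^2 − 19^1 = 361 − 19 = 342.
Multiply: 42 · 342 = 14364.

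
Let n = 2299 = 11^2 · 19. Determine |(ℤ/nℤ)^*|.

1980

φ(2299) = 2299 · (1 − 1/11) · (1 − 1/19)
       = 2299 · 180/209 = 1980.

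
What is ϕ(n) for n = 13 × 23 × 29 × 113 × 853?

705374208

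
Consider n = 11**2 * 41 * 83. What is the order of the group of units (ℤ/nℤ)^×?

φ(411763) = 411763 · (1 − 1/11) · (1 − 1/41) · (1 − 1/83)
       = 411763 · 32800/37433 = 360800.

360800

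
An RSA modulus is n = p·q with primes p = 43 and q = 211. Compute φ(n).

8820

φ(9073) = 9073 · (1 − 1/43) · (1 − 1/211)
       = 9073 · 8820/9073 = 8820.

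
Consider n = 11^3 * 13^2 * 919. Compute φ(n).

173281680

φ(206718941) = 206718941 · (1 − 1/11) · (1 − 1/13) · (1 − 1/919)
       = 206718941 · 110160/131417 = 173281680.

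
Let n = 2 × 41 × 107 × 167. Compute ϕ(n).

φ(2) = 2 − 1 = 1.
φ(41) = 41 − 1 = 40.
φ(107) = 107 − 1 = 106.
φ(167) = 167 − 1 = 166.
φ(1465258) = 1 × 40 × 106 × 166 = 703840.

703840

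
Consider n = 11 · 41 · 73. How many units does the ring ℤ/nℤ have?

φ(11) = 11 − 1 = 10.
φ(41) = 41 − 1 = 40.
φ(73) = 73 − 1 = 72.
Since φ is multiplicative, φ(32923) = 10 · 40 · 72 = 28800.

28800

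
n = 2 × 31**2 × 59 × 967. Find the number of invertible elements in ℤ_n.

52106040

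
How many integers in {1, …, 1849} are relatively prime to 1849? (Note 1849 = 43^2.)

1806

φ(43^2) = 43^1·(43−1) = 43·42 = 1806.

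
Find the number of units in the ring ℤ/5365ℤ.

First factor: 5365 = 5 · 29 · 37.
φ(5) = 5 − 1 = 4.
φ(29) = 29 − 1 = 28.
φ(37) = 37 − 1 = 36.
Multiply: 4 · 28 · 36 = 4032.

4032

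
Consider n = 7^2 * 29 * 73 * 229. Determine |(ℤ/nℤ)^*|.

19305216

φ(7^2) = 7^1·(7−1) = 7·6 = 42.
φ(29) = 29 − 1 = 28.
φ(73) = 73 − 1 = 72.
φ(229) = 229 − 1 = 228.
φ(23754857) = 42 × 28 × 72 × 228 = 19305216.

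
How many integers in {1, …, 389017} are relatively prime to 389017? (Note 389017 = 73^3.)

383688

φ(389017) = 389017 · (1 − 1/73)
       = 389017 · 72/73 = 383688.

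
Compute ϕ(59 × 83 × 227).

φ(1111619) = 1111619 · (1 − 1/59) · (1 − 1/83) · (1 − 1/227)
       = 1111619 · 1074856/1111619 = 1074856.

1074856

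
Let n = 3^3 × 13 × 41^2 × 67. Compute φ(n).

φ(3^3) = 3^2·(3−1) = 9·2 = 18.
φ(13) = 13 − 1 = 12.
φ(41^2) = 41^2 − 41^1 = 1681 − 41 = 1640.
φ(67) = 67 − 1 = 66.
Since φ is multiplicative, φ(39532077) = 18 · 12 · 1640 · 66 = 23379840.

23379840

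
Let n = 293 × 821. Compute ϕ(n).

239440

φ(240553) = 240553 · (1 − 1/293) · (1 − 1/821)
       = 240553 · 239440/240553 = 239440.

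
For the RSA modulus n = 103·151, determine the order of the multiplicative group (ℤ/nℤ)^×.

15300

For distinct primes, φ(pq) = (p−1)(q−1) = 102 × 150 = 15300.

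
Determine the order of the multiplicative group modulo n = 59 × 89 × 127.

643104

φ(59) = 59 − 1 = 58.
φ(89) = 89 − 1 = 88.
φ(127) = 127 − 1 = 126.
Multiply: 58 · 88 · 126 = 643104.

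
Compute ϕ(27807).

First factor: 27807 = 3 * 13 * 23 * 31.
φ(27807) = 27807 · (1 − 1/3) · (1 − 1/13) · (1 − 1/23) · (1 − 1/31)
       = 27807 · 15840/27807 = 15840.

15840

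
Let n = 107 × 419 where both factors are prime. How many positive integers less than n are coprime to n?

φ(107) = 107 − 1 = 106.
φ(419) = 419 − 1 = 418.
Multiply: 106 · 418 = 44308.

44308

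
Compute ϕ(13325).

9600

13325 = 5^2 · 13 · 41.
φ(5^2) = 5^2 − 5^1 = 25 − 5 = 20.
φ(13) = 13 − 1 = 12.
φ(41) = 41 − 1 = 40.
Since φ is multiplicative, φ(13325) = 20 · 12 · 40 = 9600.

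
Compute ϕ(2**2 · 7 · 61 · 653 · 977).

458173440

φ(2^2) = 2^2 − 2^1 = 4 − 2 = 2.
φ(7) = 7 − 1 = 6.
φ(61) = 61 − 1 = 60.
φ(653) = 653 − 1 = 652.
φ(977) = 977 − 1 = 976.
φ(1089671548) = 2 × 6 × 60 × 652 × 976 = 458173440.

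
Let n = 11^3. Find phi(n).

φ(11^3) = 11^2·(11−1) = 121·10 = 1210.

1210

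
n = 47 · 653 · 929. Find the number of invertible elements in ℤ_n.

φ(47) = 47 − 1 = 46.
φ(653) = 653 − 1 = 652.
φ(929) = 929 − 1 = 928.
φ(28511939) = 46 × 652 × 928 = 27832576.

27832576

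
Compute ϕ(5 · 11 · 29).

1120

φ(1595) = 1595 · (1 − 1/5) · (1 − 1/11) · (1 − 1/29)
       = 1595 · 1120/1595 = 1120.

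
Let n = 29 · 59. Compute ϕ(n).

1624

φ(1711) = 1711 · (1 − 1/29) · (1 − 1/59)
       = 1711 · 1624/1711 = 1624.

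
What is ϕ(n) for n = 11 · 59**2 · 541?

18478800

φ(20715431) = 20715431 · (1 − 1/11) · (1 − 1/59) · (1 − 1/541)
       = 20715431 · 313200/351109 = 18478800.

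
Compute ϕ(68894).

27216

Factor 68894: 68894 = 2 * 7**2 * 19 * 37.
φ(2) = 2 − 1 = 1.
φ(7^2) = 7^1·(7−1) = 7·6 = 42.
φ(19) = 19 − 1 = 18.
φ(37) = 37 − 1 = 36.
φ(68894) = 1 × 42 × 18 × 36 = 27216.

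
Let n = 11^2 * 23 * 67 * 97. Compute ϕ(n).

15333120

φ(18086717) = 18086717 · (1 − 1/11) · (1 − 1/23) · (1 − 1/67) · (1 − 1/97)
       = 18086717 · 1393920/1644247 = 15333120.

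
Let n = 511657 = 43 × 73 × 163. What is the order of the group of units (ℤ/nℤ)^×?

φ(43) = 43 − 1 = 42.
φ(73) = 73 − 1 = 72.
φ(163) = 163 − 1 = 162.
φ(511657) = 42 × 72 × 162 = 489888.

489888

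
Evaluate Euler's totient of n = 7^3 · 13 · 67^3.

φ(7^3) = 7^2·(7−1) = 49·6 = 294.
φ(13) = 13 − 1 = 12.
φ(67^3) = 67^2·(67−1) = 4489·66 = 296274.
Multiply: 294 · 12 · 296274 = 1045254672.

1045254672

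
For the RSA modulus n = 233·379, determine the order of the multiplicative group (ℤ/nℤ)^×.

For distinct primes, φ(pq) = (p−1)(q−1) = 232 × 378 = 87696.

87696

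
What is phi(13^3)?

φ(13^3) = 13^2·(13−1) = 169·12 = 2028.

2028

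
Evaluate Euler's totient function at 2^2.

φ(2^2) = 2^1·(2−1) = 2·1 = 2.

2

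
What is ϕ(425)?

320

Prime factorization: 425 = 5**2 * 17.
φ(425) = 425 · (1 − 1/5) · (1 − 1/17)
       = 425 · 64/85 = 320.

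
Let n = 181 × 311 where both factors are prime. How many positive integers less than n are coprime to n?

55800

φ(56291) = 56291 · (1 − 1/181) · (1 − 1/311)
       = 56291 · 55800/56291 = 55800.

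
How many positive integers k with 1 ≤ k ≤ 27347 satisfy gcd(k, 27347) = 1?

24640

Prime factorization: 27347 = 23 × 29 × 41.
φ(23) = 23 − 1 = 22.
φ(29) = 29 − 1 = 28.
φ(41) = 41 − 1 = 40.
φ(27347) = 22 × 28 × 40 = 24640.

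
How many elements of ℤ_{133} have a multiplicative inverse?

108

First factor: 133 = 7 · 19.
φ(7) = 7 − 1 = 6.
φ(19) = 19 − 1 = 18.
Multiply: 6 · 18 = 108.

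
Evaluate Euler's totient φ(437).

396

Factor 437: 437 = 19 * 23.
φ(437) = 437 · (1 − 1/19) · (1 − 1/23)
       = 437 · 396/437 = 396.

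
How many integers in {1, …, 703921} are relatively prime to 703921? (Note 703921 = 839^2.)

φ(839^2) = 839^1·(839−1) = 839·838 = 703082.

703082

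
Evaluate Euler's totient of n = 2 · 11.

10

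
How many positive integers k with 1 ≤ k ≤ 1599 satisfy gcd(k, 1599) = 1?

960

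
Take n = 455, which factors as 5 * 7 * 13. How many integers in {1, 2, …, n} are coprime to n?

288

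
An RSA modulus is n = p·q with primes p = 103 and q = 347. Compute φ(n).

For distinct primes, φ(pq) = (p−1)(q−1) = 102 × 346 = 35292.

35292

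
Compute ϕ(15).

8

Prime factorization: 15 = 3 · 5.
φ(15) = 15 · (1 − 1/3) · (1 − 1/5)
       = 15 · 8/15 = 8.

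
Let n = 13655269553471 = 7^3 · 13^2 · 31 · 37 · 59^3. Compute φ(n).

φ(7^3) = 7^2·(7−1) = 49·6 = 294.
φ(13^2) = 13^1·(13−1) = 13·12 = 156.
φ(31) = 31 − 1 = 30.
φ(37) = 37 − 1 = 36.
φ(59^3) = 59^3 − 59^2 = 205379 − 3481 = 201898.
φ(13655269553471) = 294 × 156 × 30 × 36 × 201898 = 10000637861760.

10000637861760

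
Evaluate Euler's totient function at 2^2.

2

φ(4) = 4 · (1 − 1/2)
       = 4 · 1/2 = 2.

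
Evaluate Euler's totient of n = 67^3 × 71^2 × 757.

φ(67^3) = 67^2·(67−1) = 4489·66 = 296274.
φ(71^2) = 71^1·(71−1) = 71·70 = 4970.
φ(757) = 757 − 1 = 756.
φ(1147722736231) = 296274 × 4970 × 756 = 1113196225680.

1113196225680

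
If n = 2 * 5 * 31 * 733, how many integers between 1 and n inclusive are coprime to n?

φ(2) = 2 − 1 = 1.
φ(5) = 5 − 1 = 4.
φ(31) = 31 − 1 = 30.
φ(733) = 733 − 1 = 732.
Multiply: 1 · 4 · 30 · 732 = 87840.

87840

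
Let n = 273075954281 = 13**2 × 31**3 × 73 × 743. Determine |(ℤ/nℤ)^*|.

φ(273075954281) = 273075954281 · (1 − 1/13) · (1 − 1/31) · (1 − 1/73) · (1 − 1/743)
       = 273075954281 · 19232640/21858317 = 240273371520.

240273371520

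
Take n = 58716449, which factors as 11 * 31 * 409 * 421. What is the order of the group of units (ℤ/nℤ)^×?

φ(11) = 11 − 1 = 10.
φ(31) = 31 − 1 = 30.
φ(409) = 409 − 1 = 408.
φ(421) = 421 − 1 = 420.
Since φ is multiplicative, φ(58716449) = 10 · 30 · 408 · 420 = 51408000.

51408000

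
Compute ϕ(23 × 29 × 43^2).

φ(1233283) = 1233283 · (1 − 1/23) · (1 − 1/29) · (1 − 1/43)
       = 1233283 · 25872/28681 = 1112496.

1112496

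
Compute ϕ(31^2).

φ(961) = 961 · (1 − 1/31)
       = 961 · 30/31 = 930.

930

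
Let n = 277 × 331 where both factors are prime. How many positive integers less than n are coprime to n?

91080

φ(pq) = (p−1)(q−1) = 276 · 330 = 91080.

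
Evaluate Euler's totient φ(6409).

5376

Prime factorization: 6409 = 13 · 17 · 29.
φ(6409) = 6409 · (1 − 1/13) · (1 − 1/17) · (1 − 1/29)
       = 6409 · 5376/6409 = 5376.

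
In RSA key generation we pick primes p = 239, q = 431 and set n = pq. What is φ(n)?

For distinct primes, φ(pq) = (p−1)(q−1) = 238 × 430 = 102340.

102340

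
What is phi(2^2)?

φ(2^2) = 2^1·(2−1) = 2·1 = 2.

2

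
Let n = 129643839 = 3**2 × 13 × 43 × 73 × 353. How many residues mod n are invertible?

76640256

φ(3^2) = 3^2 − 3^1 = 9 − 3 = 6.
φ(13) = 13 − 1 = 12.
φ(43) = 43 − 1 = 42.
φ(73) = 73 − 1 = 72.
φ(353) = 353 − 1 = 352.
φ(129643839) = 6 × 12 × 42 × 72 × 352 = 76640256.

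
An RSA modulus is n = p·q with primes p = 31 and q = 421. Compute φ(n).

φ(pq) = (p−1)(q−1) = 30 · 420 = 12600.

12600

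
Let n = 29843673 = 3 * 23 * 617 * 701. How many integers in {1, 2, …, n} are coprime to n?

φ(29843673) = 29843673 · (1 − 1/3) · (1 − 1/23) · (1 − 1/617) · (1 − 1/701)
       = 29843673 · 18972800/29843673 = 18972800.

18972800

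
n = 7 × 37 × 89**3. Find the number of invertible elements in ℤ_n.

150562368

φ(182586971) = 182586971 · (1 − 1/7) · (1 − 1/37) · (1 − 1/89)
       = 182586971 · 19008/23051 = 150562368.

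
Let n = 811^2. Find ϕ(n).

656910

φ(657721) = 657721 · (1 − 1/811)
       = 657721 · 810/811 = 656910.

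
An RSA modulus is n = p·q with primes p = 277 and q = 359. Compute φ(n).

98808

φ(n) = (p − 1)(q − 1) = (277−1)(359−1) = 276·358 = 98808.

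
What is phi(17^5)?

1336336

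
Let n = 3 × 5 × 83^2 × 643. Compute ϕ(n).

34955616

φ(66444405) = 66444405 · (1 − 1/3) · (1 − 1/5) · (1 − 1/83) · (1 − 1/643)
       = 66444405 · 421152/800535 = 34955616.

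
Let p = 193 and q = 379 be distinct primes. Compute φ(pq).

φ(n) = (p − 1)(q − 1) = (193−1)(379−1) = 192·378 = 72576.

72576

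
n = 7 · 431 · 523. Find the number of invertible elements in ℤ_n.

1346760

φ(1577891) = 1577891 · (1 − 1/7) · (1 − 1/431) · (1 − 1/523)
       = 1577891 · 1346760/1577891 = 1346760.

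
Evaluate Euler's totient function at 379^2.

φ(379^2) = 379^2 − 379^1 = 143641 − 379 = 143262.

143262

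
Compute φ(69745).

69745 = 5 · 13 · 29 · 37.
φ(5) = 5 − 1 = 4.
φ(13) = 13 − 1 = 12.
φ(29) = 29 − 1 = 28.
φ(37) = 37 − 1 = 36.
Multiply: 4 · 12 · 28 · 36 = 48384.

48384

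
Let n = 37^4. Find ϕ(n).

φ(1874161) = 1874161 · (1 − 1/37)
       = 1874161 · 36/37 = 1823508.

1823508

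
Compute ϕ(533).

480

Prime factorization: 533 = 13 · 41.
φ(533) = 533 · (1 − 1/13) · (1 − 1/41)
       = 533 · 480/533 = 480.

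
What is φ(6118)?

6118 = 2 × 7 × 19 × 23.
φ(2) = 2 − 1 = 1.
φ(7) = 7 − 1 = 6.
φ(19) = 19 − 1 = 18.
φ(23) = 23 − 1 = 22.
Since φ is multiplicative, φ(6118) = 1 · 6 · 18 · 22 = 2376.

2376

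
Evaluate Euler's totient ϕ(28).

Prime factorization: 28 = 2^2 * 7.
φ(2^2) = 2^1·(2−1) = 2·1 = 2.
φ(7) = 7 − 1 = 6.
Multiply: 2 · 6 = 12.

12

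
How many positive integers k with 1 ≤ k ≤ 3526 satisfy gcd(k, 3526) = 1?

Prime factorization: 3526 = 2 · 41 · 43.
φ(3526) = 3526 · (1 − 1/2) · (1 − 1/41) · (1 − 1/43)
       = 3526 · 1680/3526 = 1680.

1680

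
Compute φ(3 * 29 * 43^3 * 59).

252233184

φ(408109431) = 408109431 · (1 − 1/3) · (1 − 1/29) · (1 − 1/43) · (1 − 1/59)
       = 408109431 · 136416/220719 = 252233184.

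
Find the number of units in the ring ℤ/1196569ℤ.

1016400

First factor: 1196569 = 11**3 × 29 × 31.
φ(1196569) = 1196569 · (1 − 1/11) · (1 − 1/29) · (1 − 1/31)
       = 1196569 · 8400/9889 = 1016400.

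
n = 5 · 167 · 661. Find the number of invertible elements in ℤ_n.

φ(551935) = 551935 · (1 − 1/5) · (1 − 1/167) · (1 − 1/661)
       = 551935 · 438240/551935 = 438240.

438240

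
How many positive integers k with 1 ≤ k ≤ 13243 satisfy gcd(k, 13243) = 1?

Factor 13243: 13243 = 17 × 19 × 41.
φ(13243) = 13243 · (1 − 1/17) · (1 − 1/19) · (1 − 1/41)
       = 13243 · 11520/13243 = 11520.

11520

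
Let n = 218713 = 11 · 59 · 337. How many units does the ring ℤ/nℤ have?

φ(218713) = 218713 · (1 − 1/11) · (1 − 1/59) · (1 − 1/337)
       = 218713 · 194880/218713 = 194880.

194880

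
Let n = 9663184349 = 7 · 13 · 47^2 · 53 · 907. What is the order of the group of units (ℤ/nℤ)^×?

φ(7) = 7 − 1 = 6.
φ(13) = 13 − 1 = 12.
φ(47^2) = 47^2 − 47^1 = 2209 − 47 = 2162.
φ(53) = 53 − 1 = 52.
φ(907) = 907 − 1 = 906.
Multiply: 6 · 12 · 2162 · 52 · 906 = 7333642368.

7333642368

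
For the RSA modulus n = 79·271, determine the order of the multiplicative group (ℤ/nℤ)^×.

For distinct primes, φ(pq) = (p−1)(q−1) = 78 × 270 = 21060.

21060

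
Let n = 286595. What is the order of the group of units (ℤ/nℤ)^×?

216720

First factor: 286595 = 5 × 31 × 43**2.
φ(5) = 5 − 1 = 4.
φ(31) = 31 − 1 = 30.
φ(43^2) = 43^2 − 43^1 = 1849 − 43 = 1806.
Multiply: 4 · 30 · 1806 = 216720.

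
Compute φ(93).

60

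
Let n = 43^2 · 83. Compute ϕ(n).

φ(153467) = 153467 · (1 − 1/43) · (1 − 1/83)
       = 153467 · 3444/3569 = 148092.

148092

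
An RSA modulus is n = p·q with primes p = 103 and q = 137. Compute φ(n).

13872

φ(103) = 103 − 1 = 102.
φ(137) = 137 − 1 = 136.
Since φ is multiplicative, φ(14111) = 102 · 136 = 13872.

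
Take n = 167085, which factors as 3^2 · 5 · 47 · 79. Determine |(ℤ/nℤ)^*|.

φ(167085) = 167085 · (1 − 1/3) · (1 − 1/5) · (1 − 1/47) · (1 − 1/79)
       = 167085 · 28704/55695 = 86112.

86112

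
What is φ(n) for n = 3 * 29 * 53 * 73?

209664

φ(3) = 3 − 1 = 2.
φ(29) = 29 − 1 = 28.
φ(53) = 53 − 1 = 52.
φ(73) = 73 − 1 = 72.
Multiply: 2 · 28 · 52 · 72 = 209664.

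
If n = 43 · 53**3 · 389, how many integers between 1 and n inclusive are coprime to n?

2380324128

φ(43) = 43 − 1 = 42.
φ(53^3) = 53^2·(53−1) = 2809·52 = 146068.
φ(389) = 389 − 1 = 388.
Since φ is multiplicative, φ(2490265579) = 42 · 146068 · 388 = 2380324128.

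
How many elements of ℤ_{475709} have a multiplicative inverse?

399168

Factor 475709: 475709 = 13 × 23 × 37 × 43.
φ(13) = 13 − 1 = 12.
φ(23) = 23 − 1 = 22.
φ(37) = 37 − 1 = 36.
φ(43) = 43 − 1 = 42.
φ(475709) = 12 × 22 × 36 × 42 = 399168.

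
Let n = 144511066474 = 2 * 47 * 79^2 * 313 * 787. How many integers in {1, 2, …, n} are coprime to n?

69511500864

φ(2) = 2 − 1 = 1.
φ(47) = 47 − 1 = 46.
φ(79^2) = 79^2 − 79^1 = 6241 − 79 = 6162.
φ(313) = 313 − 1 = 312.
φ(787) = 787 − 1 = 786.
Since φ is multiplicative, φ(144511066474) = 1 · 46 · 6162 · 312 · 786 = 69511500864.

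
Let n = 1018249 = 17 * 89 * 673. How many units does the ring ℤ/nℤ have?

946176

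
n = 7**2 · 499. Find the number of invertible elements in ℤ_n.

φ(24451) = 24451 · (1 − 1/7) · (1 − 1/499)
       = 24451 · 2988/3493 = 20916.

20916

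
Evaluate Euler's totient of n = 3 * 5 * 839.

6704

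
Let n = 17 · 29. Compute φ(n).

448

φ(17) = 17 − 1 = 16.
φ(29) = 29 − 1 = 28.
Multiply: 16 · 28 = 448.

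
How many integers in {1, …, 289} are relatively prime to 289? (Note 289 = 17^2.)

272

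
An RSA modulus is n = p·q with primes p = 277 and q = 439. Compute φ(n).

φ(277) = 277 − 1 = 276.
φ(439) = 439 − 1 = 438.
Multiply: 276 · 438 = 120888.

120888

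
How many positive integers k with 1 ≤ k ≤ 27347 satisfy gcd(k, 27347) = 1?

27347 = 23 · 29 · 41.
φ(27347) = 27347 · (1 − 1/23) · (1 − 1/29) · (1 − 1/41)
       = 27347 · 24640/27347 = 24640.

24640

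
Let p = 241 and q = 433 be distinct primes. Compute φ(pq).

103680

φ(n) = (p − 1)(q − 1) = (241−1)(433−1) = 240·432 = 103680.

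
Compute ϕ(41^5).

113030440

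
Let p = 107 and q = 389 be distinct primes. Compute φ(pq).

41128

φ(41623) = 41623 · (1 − 1/107) · (1 − 1/389)
       = 41623 · 41128/41623 = 41128.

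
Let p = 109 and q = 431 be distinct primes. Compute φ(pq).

46440

φ(46979) = 46979 · (1 − 1/109) · (1 − 1/431)
       = 46979 · 46440/46979 = 46440.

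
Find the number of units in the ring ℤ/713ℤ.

660

713 = 23 × 31.
φ(23) = 23 − 1 = 22.
φ(31) = 31 − 1 = 30.
Multiply: 22 · 30 = 660.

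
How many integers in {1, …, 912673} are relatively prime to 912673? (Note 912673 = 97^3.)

φ(912673) = 912673 · (1 − 1/97)
       = 912673 · 96/97 = 903264.

903264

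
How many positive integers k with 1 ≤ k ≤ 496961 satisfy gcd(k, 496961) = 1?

First factor: 496961 = 17 × 23 × 31 × 41.
φ(17) = 17 − 1 = 16.
φ(23) = 23 − 1 = 22.
φ(31) = 31 − 1 = 30.
φ(41) = 41 − 1 = 40.
Multiply: 16 · 22 · 30 · 40 = 422400.

422400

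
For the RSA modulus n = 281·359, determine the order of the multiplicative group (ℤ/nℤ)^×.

φ(n) = (p − 1)(q − 1) = (281−1)(359−1) = 280·358 = 100240.

100240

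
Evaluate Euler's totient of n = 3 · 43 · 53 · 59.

253344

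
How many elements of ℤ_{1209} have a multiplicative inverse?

720

1209 = 3 * 13 * 31.
φ(1209) = 1209 · (1 − 1/3) · (1 − 1/13) · (1 − 1/31)
       = 1209 · 720/1209 = 720.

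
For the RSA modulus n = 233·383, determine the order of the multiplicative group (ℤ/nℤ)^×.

φ(pq) = (p−1)(q−1) = 232 · 382 = 88624.

88624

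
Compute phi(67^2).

4422

φ(4489) = 4489 · (1 − 1/67)
       = 4489 · 66/67 = 4422.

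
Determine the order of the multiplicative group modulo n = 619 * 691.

426420

φ(619) = 619 − 1 = 618.
φ(691) = 691 − 1 = 690.
Since φ is multiplicative, φ(427729) = 618 · 690 = 426420.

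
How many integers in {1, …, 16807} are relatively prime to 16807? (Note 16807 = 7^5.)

14406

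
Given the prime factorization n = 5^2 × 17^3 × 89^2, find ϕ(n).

724303360

φ(5^2) = 5^1·(5−1) = 5·4 = 20.
φ(17^3) = 17^2·(17−1) = 289·16 = 4624.
φ(89^2) = 89^1·(89−1) = 89·88 = 7832.
Multiply: 20 · 4624 · 7832 = 724303360.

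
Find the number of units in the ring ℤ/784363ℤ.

677376

784363 = 17 × 29 × 37 × 43.
φ(17) = 17 − 1 = 16.
φ(29) = 29 − 1 = 28.
φ(37) = 37 − 1 = 36.
φ(43) = 43 − 1 = 42.
φ(784363) = 16 × 28 × 36 × 42 = 677376.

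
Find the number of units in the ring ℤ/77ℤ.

60

Prime factorization: 77 = 7 · 11.
φ(7) = 7 − 1 = 6.
φ(11) = 11 − 1 = 10.
Multiply: 6 · 10 = 60.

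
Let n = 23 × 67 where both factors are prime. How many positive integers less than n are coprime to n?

1452

φ(pq) = (p−1)(q−1) = 22 · 66 = 1452.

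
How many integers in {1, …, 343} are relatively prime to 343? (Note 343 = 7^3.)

294

φ(7^3) = 7^2·(7−1) = 49·6 = 294.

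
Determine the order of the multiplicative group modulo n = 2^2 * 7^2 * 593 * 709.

φ(2^2) = 2^2 − 2^1 = 4 − 2 = 2.
φ(7^2) = 7^2 − 7^1 = 49 − 7 = 42.
φ(593) = 593 − 1 = 592.
φ(709) = 709 − 1 = 708.
Multiply: 2 · 42 · 592 · 708 = 35207424.

35207424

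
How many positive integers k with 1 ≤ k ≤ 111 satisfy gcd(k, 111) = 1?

Prime factorization: 111 = 3 · 37.
φ(111) = 111 · (1 − 1/3) · (1 − 1/37)
       = 111 · 72/111 = 72.

72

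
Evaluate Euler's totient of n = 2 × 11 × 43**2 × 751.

φ(30549178) = 30549178 · (1 − 1/2) · (1 − 1/11) · (1 − 1/43) · (1 − 1/751)
       = 30549178 · 315000/710446 = 13545000.

13545000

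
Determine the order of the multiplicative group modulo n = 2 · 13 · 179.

2136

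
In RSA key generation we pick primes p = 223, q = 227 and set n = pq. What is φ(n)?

50172

φ(pq) = (p−1)(q−1) = 222 · 226 = 50172.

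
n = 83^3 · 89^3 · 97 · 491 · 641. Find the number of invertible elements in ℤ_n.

φ(83^3) = 83^2·(83−1) = 6889·82 = 564898.
φ(89^3) = 89^2·(89−1) = 7921·88 = 697048.
φ(97) = 97 − 1 = 96.
φ(491) = 491 − 1 = 490.
φ(641) = 641 − 1 = 640.
Multiply: 564898 · 697048 · 96 · 490 · 640 = 11854411796948582400.

11854411796948582400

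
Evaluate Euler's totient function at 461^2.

212060

φ(461^2) = 461^2 − 461^1 = 212521 − 461 = 212060.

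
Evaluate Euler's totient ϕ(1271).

1200

1271 = 31 × 41.
φ(31) = 31 − 1 = 30.
φ(41) = 41 − 1 = 40.
Since φ is multiplicative, φ(1271) = 30 · 40 = 1200.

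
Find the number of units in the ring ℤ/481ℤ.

432

481 = 13 × 37.
φ(13) = 13 − 1 = 12.
φ(37) = 37 − 1 = 36.
φ(481) = 12 × 36 = 432.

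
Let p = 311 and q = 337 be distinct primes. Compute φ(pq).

φ(104807) = 104807 · (1 − 1/311) · (1 − 1/337)
       = 104807 · 104160/104807 = 104160.

104160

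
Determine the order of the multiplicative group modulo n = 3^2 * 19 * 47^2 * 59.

φ(3^2) = 3^1·(3−1) = 3·2 = 6.
φ(19) = 19 − 1 = 18.
φ(47^2) = 47^1·(47−1) = 47·46 = 2162.
φ(59) = 59 − 1 = 58.
φ(22286601) = 6 × 18 × 2162 × 58 = 13542768.

13542768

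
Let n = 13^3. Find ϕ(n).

2028

φ(13^3) = 13^3 − 13^2 = 2197 − 169 = 2028.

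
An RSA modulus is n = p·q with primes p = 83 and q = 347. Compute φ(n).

28372

For distinct primes, φ(pq) = (p−1)(q−1) = 82 × 346 = 28372.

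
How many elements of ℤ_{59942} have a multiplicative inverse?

26880

First factor: 59942 = 2 × 17 × 41 × 43.
φ(59942) = 59942 · (1 − 1/2) · (1 − 1/17) · (1 − 1/41) · (1 − 1/43)
       = 59942 · 26880/59942 = 26880.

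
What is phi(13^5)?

342732

φ(371293) = 371293 · (1 − 1/13)
       = 371293 · 12/13 = 342732.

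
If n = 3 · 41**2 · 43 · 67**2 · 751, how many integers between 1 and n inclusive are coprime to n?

φ(731049805911) = 731049805911 · (1 − 1/3) · (1 − 1/41) · (1 − 1/43) · (1 − 1/67) · (1 − 1/751)
       = 731049805911 · 166320000/266126613 = 456881040000.

456881040000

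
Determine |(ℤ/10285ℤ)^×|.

First factor: 10285 = 5 × 11^2 × 17.
φ(5) = 5 − 1 = 4.
φ(11^2) = 11^2 − 11^1 = 121 − 11 = 110.
φ(17) = 17 − 1 = 16.
φ(10285) = 4 × 110 × 16 = 7040.

7040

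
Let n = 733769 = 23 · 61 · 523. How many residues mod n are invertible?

689040

φ(733769) = 733769 · (1 − 1/23) · (1 − 1/61) · (1 − 1/523)
       = 733769 · 689040/733769 = 689040.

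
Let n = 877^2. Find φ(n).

768252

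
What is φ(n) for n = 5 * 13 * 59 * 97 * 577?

φ(214641115) = 214641115 · (1 − 1/5) · (1 − 1/13) · (1 − 1/59) · (1 − 1/97) · (1 − 1/577)
       = 214641115 · 153944064/214641115 = 153944064.

153944064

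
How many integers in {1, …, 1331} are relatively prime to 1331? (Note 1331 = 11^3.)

1210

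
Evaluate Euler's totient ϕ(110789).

84672

Prime factorization: 110789 = 7**3 * 17 * 19.
φ(7^3) = 7^3 − 7^2 = 343 − 49 = 294.
φ(17) = 17 − 1 = 16.
φ(19) = 19 − 1 = 18.
Since φ is multiplicative, φ(110789) = 294 · 16 · 18 = 84672.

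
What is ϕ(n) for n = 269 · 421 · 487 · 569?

φ(31381637647) = 31381637647 · (1 − 1/269) · (1 − 1/421) · (1 − 1/487) · (1 − 1/569)
       = 31381637647 · 31071962880/31381637647 = 31071962880.

31071962880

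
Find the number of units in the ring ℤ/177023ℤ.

Factor 177023: 177023 = 7 · 11^3 · 19.
φ(7) = 7 − 1 = 6.
φ(11^3) = 11^2·(11−1) = 121·10 = 1210.
φ(19) = 19 − 1 = 18.
Since φ is multiplicative, φ(177023) = 6 · 1210 · 18 = 130680.

130680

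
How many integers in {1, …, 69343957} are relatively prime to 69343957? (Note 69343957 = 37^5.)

φ(69343957) = 69343957 · (1 − 1/37)
       = 69343957 · 36/37 = 67469796.

67469796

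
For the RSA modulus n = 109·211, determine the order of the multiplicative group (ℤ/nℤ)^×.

22680

φ(22999) = 22999 · (1 − 1/109) · (1 − 1/211)
       = 22999 · 22680/22999 = 22680.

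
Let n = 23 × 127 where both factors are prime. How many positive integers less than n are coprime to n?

2772

φ(23) = 23 − 1 = 22.
φ(127) = 127 − 1 = 126.
Multiply: 22 · 126 = 2772.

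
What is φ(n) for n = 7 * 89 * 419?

220704

φ(7) = 7 − 1 = 6.
φ(89) = 89 − 1 = 88.
φ(419) = 419 − 1 = 418.
φ(261037) = 6 × 88 × 418 = 220704.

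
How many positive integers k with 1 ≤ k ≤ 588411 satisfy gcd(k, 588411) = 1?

349920

588411 = 3**3 * 19 * 31 * 37.
φ(3^3) = 3^2·(3−1) = 9·2 = 18.
φ(19) = 19 − 1 = 18.
φ(31) = 31 − 1 = 30.
φ(37) = 37 − 1 = 36.
Since φ is multiplicative, φ(588411) = 18 · 18 · 30 · 36 = 349920.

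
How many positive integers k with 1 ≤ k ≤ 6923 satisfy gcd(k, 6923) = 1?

5544

Factor 6923: 6923 = 7 · 23 · 43.
φ(7) = 7 − 1 = 6.
φ(23) = 23 − 1 = 22.
φ(43) = 43 − 1 = 42.
φ(6923) = 6 × 22 × 42 = 5544.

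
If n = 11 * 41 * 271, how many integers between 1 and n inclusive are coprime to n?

φ(11) = 11 − 1 = 10.
φ(41) = 41 − 1 = 40.
φ(271) = 271 − 1 = 270.
φ(122221) = 10 × 40 × 270 = 108000.

108000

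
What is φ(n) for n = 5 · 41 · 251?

φ(5) = 5 − 1 = 4.
φ(41) = 41 − 1 = 40.
φ(251) = 251 − 1 = 250.
Since φ is multiplicative, φ(51455) = 4 · 40 · 250 = 40000.

40000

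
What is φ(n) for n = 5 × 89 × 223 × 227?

φ(22526345) = 22526345 · (1 − 1/5) · (1 − 1/89) · (1 − 1/223) · (1 − 1/227)
       = 22526345 · 17660544/22526345 = 17660544.

17660544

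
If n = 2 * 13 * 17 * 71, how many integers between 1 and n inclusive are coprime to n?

13440

φ(2) = 2 − 1 = 1.
φ(13) = 13 − 1 = 12.
φ(17) = 17 − 1 = 16.
φ(71) = 71 − 1 = 70.
Since φ is multiplicative, φ(31382) = 1 · 12 · 16 · 70 = 13440.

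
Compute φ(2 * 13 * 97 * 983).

φ(2479126) = 2479126 · (1 − 1/2) · (1 − 1/13) · (1 − 1/97) · (1 − 1/983)
       = 2479126 · 1131264/2479126 = 1131264.

1131264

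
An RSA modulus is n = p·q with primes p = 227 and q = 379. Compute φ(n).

φ(86033) = 86033 · (1 − 1/227) · (1 − 1/379)
       = 86033 · 85428/86033 = 85428.

85428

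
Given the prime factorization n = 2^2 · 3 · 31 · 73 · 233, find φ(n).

2004480

φ(2^2) = 2^2 − 2^1 = 4 − 2 = 2.
φ(3) = 3 − 1 = 2.
φ(31) = 31 − 1 = 30.
φ(73) = 73 − 1 = 72.
φ(233) = 233 − 1 = 232.
Multiply: 2 · 2 · 30 · 72 · 232 = 2004480.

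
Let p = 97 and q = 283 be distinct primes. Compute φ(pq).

27072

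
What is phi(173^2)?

29756

φ(29929) = 29929 · (1 − 1/173)
       = 29929 · 172/173 = 29756.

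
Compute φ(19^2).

φ(361) = 361 · (1 − 1/19)
       = 361 · 18/19 = 342.

342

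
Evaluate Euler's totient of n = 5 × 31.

120

φ(5) = 5 − 1 = 4.
φ(31) = 31 − 1 = 30.
φ(155) = 4 × 30 = 120.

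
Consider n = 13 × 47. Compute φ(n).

552

φ(611) = 611 · (1 − 1/13) · (1 − 1/47)
       = 611 · 552/611 = 552.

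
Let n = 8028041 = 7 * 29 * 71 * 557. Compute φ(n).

φ(7) = 7 − 1 = 6.
φ(29) = 29 − 1 = 28.
φ(71) = 71 − 1 = 70.
φ(557) = 557 − 1 = 556.
φ(8028041) = 6 × 28 × 70 × 556 = 6538560.

6538560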